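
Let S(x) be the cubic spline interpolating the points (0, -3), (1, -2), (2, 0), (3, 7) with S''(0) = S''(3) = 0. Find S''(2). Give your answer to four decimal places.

7.6000

Put σ_i = S'' at the i-th knot. Here h = (1, 1, 1) and Δ = (1, 2, 7), so the interior equations h_(i-1)·σ_(i-1) + 2(h_(i-1)+h_i)·σ_i + h_i·σ_(i+1) = 6(Δ_i − Δ_(i-1)) read
  1·σ_0 + 4·σ_1 + 1·σ_2 = 6(Δ_1 - Δ_0) = 6
  1·σ_1 + 4·σ_2 + 1·σ_3 = 6(Δ_2 - Δ_1) = 30
Natural end conditions: σ_0 = σ_3 = 0.
Forward elimination and back-substitution give σ_0 = 0, σ_1 = -2/5, σ_2 = 38/5, σ_3 = 0.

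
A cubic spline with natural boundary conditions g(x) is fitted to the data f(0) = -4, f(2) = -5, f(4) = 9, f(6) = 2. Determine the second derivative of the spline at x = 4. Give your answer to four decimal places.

-9.9000

Write σ_i for g''(x_i). With h_i = 2, 2, 2 and divided differences Δ_i = -1/2, 7, -7/2, the continuity of g' gives the tridiagonal system
  2·σ_0 + 8·σ_1 + 2·σ_2 = 6(Δ_1 - Δ_0) = 45
  2·σ_1 + 8·σ_2 + 2·σ_3 = 6(Δ_2 - Δ_1) = -63
Natural end conditions: σ_0 = σ_3 = 0.
Forward elimination and back-substitution give σ_0 = 0, σ_1 = 81/10, σ_2 = -99/10, σ_3 = 0.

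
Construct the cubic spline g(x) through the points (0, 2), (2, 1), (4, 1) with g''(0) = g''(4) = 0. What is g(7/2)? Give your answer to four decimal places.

Let m_i = g''(x_i). Step sizes h_i = 2, 2; slopes of the chords Δ_i = (y_(i+1) - y_i)/h_i = -1/2, 0.
  2·m_0 + 8·m_1 + 2·m_2 = 6(Δ_1 - Δ_0) = 3
Natural end conditions: m_0 = m_2 = 0.
Hence m_0 = 0, m_1 = 3/8, m_2 = 0.
On [2, 4], g(x) = 1 - 1/4·(x - 2) + 3/16·(x - 2)² - 1/32·(x - 2)³.
With (x - 2) = 3/2: g(7/2) = 241/256.

0.9414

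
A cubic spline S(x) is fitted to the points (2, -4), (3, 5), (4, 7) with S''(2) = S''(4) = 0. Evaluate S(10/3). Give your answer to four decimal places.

Let M_i = S''(x_i). Step sizes h_i = 1, 1; slopes of the chords Δ_i = (y_(i+1) - y_i)/h_i = 9, 2.
  1·M_0 + 4·M_1 + 1·M_2 = 6(Δ_1 - Δ_0) = -42
Natural end conditions: M_0 = M_2 = 0.
Hence M_0 = 0, M_1 = -21/2, M_2 = 0.
On [3, 4], S(x) = 5 + 11/2·(x - 3) - 21/4·(x - 3)² + 7/4·(x - 3)³.
With (x - 3) = 1/3: S(10/3) = 341/54.

6.3148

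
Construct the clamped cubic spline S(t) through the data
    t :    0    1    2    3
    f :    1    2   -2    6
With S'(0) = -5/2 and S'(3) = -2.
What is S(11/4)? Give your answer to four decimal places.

5.2266

Put M_i = S'' at the i-th knot. Here h = (1, 1, 1) and Δ = (1, -4, 8), so the interior equations h_(i-1)·M_(i-1) + 2(h_(i-1)+h_i)·M_i + h_i·M_(i+1) = 6(Δ_i − Δ_(i-1)) read
  1·M_0 + 4·M_1 + 1·M_2 = 6(Δ_1 - Δ_0) = -30
  1·M_1 + 4·M_2 + 1·M_3 = 6(Δ_2 - Δ_1) = 72
Clamped end conditions give two more equations: 2h_0·M_0 + h_0·M_1 = 6(Δ_0 - S'(0)) = 21 and h_2·M_2 + 2h_2·M_3 = 6(S'(3) - Δ_2) = -60.
Solving: M_0 = 64/3, M_1 = -65/3, M_2 = 106/3, M_3 = -143/3.
On [2, 3], S(t) = -2 + 25/6·(t - 2) + 53/3·(t - 2)² - 83/6·(t - 2)³.
With (t - 2) = 3/4: S(11/4) = 669/128.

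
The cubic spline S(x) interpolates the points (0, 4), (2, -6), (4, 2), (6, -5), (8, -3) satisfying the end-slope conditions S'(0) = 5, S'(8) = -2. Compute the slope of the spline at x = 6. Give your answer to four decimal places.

-1.7232

Let σ_i = S''(x_i). Step sizes h_i = 2, 2, 2, 2; slopes of the chords Δ_i = (y_(i+1) - y_i)/h_i = -5, 4, -7/2, 1.
  2·σ_0 + 8·σ_1 + 2·σ_2 = 6(Δ_1 - Δ_0) = 54
  2·σ_1 + 8·σ_2 + 2·σ_3 = 6(Δ_2 - Δ_1) = -45
  2·σ_2 + 8·σ_3 + 2·σ_4 = 6(Δ_3 - Δ_2) = 27
Clamped end conditions give two more equations: 2h_0·σ_0 + h_0·σ_1 = 6(Δ_0 - S'(0)) = -60 and h_3·σ_3 + 2h_3·σ_4 = 6(S'(8) - Δ_3) = -18.
Forward elimination and back-substitution give σ_0 = -2537/112, σ_1 = 857/56, σ_2 = -185/16, σ_3 = 473/56, σ_4 = -977/112.
On [6, 8], S'(x) = b_3 + 2c_3·(x - 6) + 3d_3·(x - 6)² with b_3 = Δ_3 - h_3(2σ_3 + σ_4)/6 = -193/112, c_3 = σ_3/2 = 473/112, d_3 = (σ_4 - σ_3)/(6h_3) = -641/448. So S'(6) = -193/112.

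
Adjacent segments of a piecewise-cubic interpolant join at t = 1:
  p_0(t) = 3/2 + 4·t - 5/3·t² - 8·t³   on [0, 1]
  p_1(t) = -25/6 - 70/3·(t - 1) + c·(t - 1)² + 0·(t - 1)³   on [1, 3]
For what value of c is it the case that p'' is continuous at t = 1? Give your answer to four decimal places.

-25.6667

p_0''(t) = -10/3 - 48·t, so p_0''(1) = -154/3. On the right, p_1''(1) = 2c, so c = -77/3.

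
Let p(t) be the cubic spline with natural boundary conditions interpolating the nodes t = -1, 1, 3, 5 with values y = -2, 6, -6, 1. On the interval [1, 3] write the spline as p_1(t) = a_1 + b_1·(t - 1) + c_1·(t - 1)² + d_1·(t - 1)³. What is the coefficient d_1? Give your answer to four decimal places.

Let M_i = p''(x_i). Step sizes h_i = 2, 2, 2; slopes of the chords Δ_i = (y_(i+1) - y_i)/h_i = 4, -6, 7/2.
  2·M_0 + 8·M_1 + 2·M_2 = 6(Δ_1 - Δ_0) = -60
  2·M_1 + 8·M_2 + 2·M_3 = 6(Δ_2 - Δ_1) = 57
Natural end conditions: M_0 = M_3 = 0.
Forward elimination and back-substitution give M_0 = 0, M_1 = -99/10, M_2 = 48/5, M_3 = 0.
On [1, 3], with p_1(t) = a_1 + b_1·(t - 1) + c_1·(t - 1)² + d_1·(t - 1)³: c_1 = M_1/2 = -99/20, d_1 = (M_2 - M_1)/(6h_1) = 13/8, b_1 = Δ_1 - h_1(2M_1 + M_2)/6 = -13/5.

1.6250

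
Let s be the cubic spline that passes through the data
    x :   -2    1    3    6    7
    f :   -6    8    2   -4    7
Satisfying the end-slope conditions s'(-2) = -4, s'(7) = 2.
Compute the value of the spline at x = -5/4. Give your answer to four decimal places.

-5.9290

Put m_i = s'' at the i-th knot. Here h = (3, 2, 3, 1) and Δ = (14/3, -3, -2, 11), so the interior equations h_(i-1)·m_(i-1) + 2(h_(i-1)+h_i)·m_i + h_i·m_(i+1) = 6(Δ_i − Δ_(i-1)) read
  3·m_0 + 10·m_1 + 2·m_2 = 6(Δ_1 - Δ_0) = -46
  2·m_1 + 10·m_2 + 3·m_3 = 6(Δ_2 - Δ_1) = 6
  3·m_2 + 8·m_3 + 1·m_4 = 6(Δ_3 - Δ_2) = 78
Clamped end conditions give two more equations: 2h_0·m_0 + h_0·m_1 = 6(Δ_0 - s'(-2)) = 52 and h_3·m_3 + 2h_3·m_4 = 6(s'(7) - Δ_3) = -54.
Solving: m_0 = 2236/177, m_1 = -468/59, m_2 = -135/59, m_3 = 880/59, m_4 = -2033/59.
On [-2, 1], s(x) = -6 - 4·(x + 2) + 1118/177·(x + 2)² - 1820/1593·(x + 2)³.
With (x + 2) = 3/4: s(-5/4) = -5597/944.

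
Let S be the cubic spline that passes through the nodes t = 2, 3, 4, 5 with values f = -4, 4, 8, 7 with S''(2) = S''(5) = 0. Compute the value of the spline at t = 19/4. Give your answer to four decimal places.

Write σ_i for S''(x_i). With h_i = 1, 1, 1 and divided differences Δ_i = 8, 4, -1, the continuity of S' gives the tridiagonal system
  1·σ_0 + 4·σ_1 + 1·σ_2 = 6(Δ_1 - Δ_0) = -24
  1·σ_1 + 4·σ_2 + 1·σ_3 = 6(Δ_2 - Δ_1) = -30
Natural end conditions: σ_0 = σ_3 = 0.
Hence σ_0 = 0, σ_1 = -22/5, σ_2 = -32/5, σ_3 = 0.
On [4, 5], S(t) = 8 + 17/15·(t - 4) - 16/5·(t - 4)² + 16/15·(t - 4)³.
With (t - 4) = 3/4: S(19/4) = 15/2.

7.5000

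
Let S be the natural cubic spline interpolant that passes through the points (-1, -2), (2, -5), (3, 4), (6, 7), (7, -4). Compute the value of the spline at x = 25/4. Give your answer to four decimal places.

Let M_i = S''(x_i). Step sizes h_i = 3, 1, 3, 1; slopes of the chords Δ_i = (y_(i+1) - y_i)/h_i = -1, 9, 1, -11.
  3·M_0 + 8·M_1 + 1·M_2 = 6(Δ_1 - Δ_0) = 60
  1·M_1 + 8·M_2 + 3·M_3 = 6(Δ_2 - Δ_1) = -48
  3·M_2 + 8·M_3 + 1·M_4 = 6(Δ_3 - Δ_2) = -72
Natural end conditions: M_0 = M_4 = 0.
Forward elimination and back-substitution give M_0 = 0, M_1 = 289/36, M_2 = -38/9, M_3 = -89/12, M_4 = 0.
On [6, 7], S(x) = 7 - 307/36·(x - 6) - 89/24·(x - 6)² + 89/72·(x - 6)³.
With (x - 6) = 1/4: S(25/4) = 7151/1536.

4.6556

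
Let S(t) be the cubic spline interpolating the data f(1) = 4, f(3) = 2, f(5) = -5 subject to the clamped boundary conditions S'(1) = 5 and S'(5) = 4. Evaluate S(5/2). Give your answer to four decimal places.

Put m_i = S'' at the i-th knot. Here h = (2, 2) and Δ = (-1, -7/2), so the interior equations h_(i-1)·m_(i-1) + 2(h_(i-1)+h_i)·m_i + h_i·m_(i+1) = 6(Δ_i − Δ_(i-1)) read
  2·m_0 + 8·m_1 + 2·m_2 = 6(Δ_1 - Δ_0) = -15
Clamped end conditions give two more equations: 2h_0·m_0 + h_0·m_1 = 6(Δ_0 - S'(1)) = -36 and h_1·m_1 + 2h_1·m_2 = 6(S'(5) - Δ_1) = 45.
Solving the tridiagonal system: m_0 = -59/8, m_1 = -13/4, m_2 = 103/8.
On [1, 3], S(t) = 4 + 5·(t - 1) - 59/16·(t - 1)² + 11/32·(t - 1)³.
With (t - 1) = 3/2: S(5/2) = 1117/256.

4.3633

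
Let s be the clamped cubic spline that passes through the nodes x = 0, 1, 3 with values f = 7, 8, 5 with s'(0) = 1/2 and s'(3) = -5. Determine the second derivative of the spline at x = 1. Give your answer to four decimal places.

Write σ_i for s''(x_i). With h_i = 1, 2 and divided differences Δ_i = 1, -3/2, the continuity of s' gives the tridiagonal system
  1·σ_0 + 6·σ_1 + 2·σ_2 = 6(Δ_1 - Δ_0) = -15
Clamped end conditions give two more equations: 2h_0·σ_0 + h_0·σ_1 = 6(Δ_0 - s'(0)) = 3 and h_1·σ_1 + 2h_1·σ_2 = 6(s'(3) - Δ_1) = -21.
Hence σ_0 = 13/6, σ_1 = -4/3, σ_2 = -55/12.

-1.3333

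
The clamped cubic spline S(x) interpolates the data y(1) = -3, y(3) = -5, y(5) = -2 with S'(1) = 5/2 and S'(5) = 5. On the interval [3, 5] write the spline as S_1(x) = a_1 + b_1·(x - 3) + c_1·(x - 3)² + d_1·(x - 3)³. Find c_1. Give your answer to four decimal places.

Let M_i = S''(x_i). Step sizes h_i = 2, 2; slopes of the chords Δ_i = (y_(i+1) - y_i)/h_i = -1, 3/2.
  2·M_0 + 8·M_1 + 2·M_2 = 6(Δ_1 - Δ_0) = 15
Clamped end conditions give two more equations: 2h_0·M_0 + h_0·M_1 = 6(Δ_0 - S'(1)) = -21 and h_1·M_1 + 2h_1·M_2 = 6(S'(5) - Δ_1) = 21.
Hence M_0 = -13/2, M_1 = 5/2, M_2 = 4.
On [3, 5], with S_1(x) = a_1 + b_1·(x - 3) + c_1·(x - 3)² + d_1·(x - 3)³: c_1 = M_1/2 = 5/4, d_1 = (M_2 - M_1)/(6h_1) = 1/8, b_1 = Δ_1 - h_1(2M_1 + M_2)/6 = -3/2.

1.2500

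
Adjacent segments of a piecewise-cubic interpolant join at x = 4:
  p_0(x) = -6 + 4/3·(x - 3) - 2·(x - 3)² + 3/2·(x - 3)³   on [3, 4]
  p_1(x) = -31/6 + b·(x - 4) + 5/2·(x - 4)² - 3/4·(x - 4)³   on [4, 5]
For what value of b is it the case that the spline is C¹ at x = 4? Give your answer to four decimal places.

p_0'(x) = 4/3 - 4·(x - 3) + 9/2·(x - 3)², so p_0'(4) = 11/6. On the right, p_1'(4) = b, so b = 11/6.

1.8333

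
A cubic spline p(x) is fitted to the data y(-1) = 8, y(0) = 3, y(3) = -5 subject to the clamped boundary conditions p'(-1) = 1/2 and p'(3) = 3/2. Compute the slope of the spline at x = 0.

-7

Put m_i = p'' at the i-th knot. Here h = (1, 3) and Δ = (-5, -8/3), so the interior equations h_(i-1)·m_(i-1) + 2(h_(i-1)+h_i)·m_i + h_i·m_(i+1) = 6(Δ_i − Δ_(i-1)) read
  1·m_0 + 8·m_1 + 3·m_2 = 6(Δ_1 - Δ_0) = 14
Clamped end conditions give two more equations: 2h_0·m_0 + h_0·m_1 = 6(Δ_0 - p'(-1)) = -33 and h_1·m_1 + 2h_1·m_2 = 6(p'(3) - Δ_1) = 25.
Solving the tridiagonal system: m_0 = -18, m_1 = 3, m_2 = 8/3.
On [0, 3], p'(x) = b_1 + 2c_1·x + 3d_1·x² with b_1 = Δ_1 - h_1(2m_1 + m_2)/6 = -7, c_1 = m_1/2 = 3/2, d_1 = (m_2 - m_1)/(6h_1) = -1/54. So p'(0) = -7.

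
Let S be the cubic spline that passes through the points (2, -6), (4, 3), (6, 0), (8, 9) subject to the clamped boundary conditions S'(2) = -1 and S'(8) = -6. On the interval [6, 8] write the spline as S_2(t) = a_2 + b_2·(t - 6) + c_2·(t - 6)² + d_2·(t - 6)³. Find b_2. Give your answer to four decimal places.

3.3333

Let M_i = S''(x_i). Step sizes h_i = 2, 2, 2; slopes of the chords Δ_i = (y_(i+1) - y_i)/h_i = 9/2, -3/2, 9/2.
  2·M_0 + 8·M_1 + 2·M_2 = 6(Δ_1 - Δ_0) = -36
  2·M_1 + 8·M_2 + 2·M_3 = 6(Δ_2 - Δ_1) = 36
Clamped end conditions give two more equations: 2h_0·M_0 + h_0·M_1 = 6(Δ_0 - S'(2)) = 33 and h_2·M_2 + 2h_2·M_3 = 6(S'(8) - Δ_2) = -63.
Hence M_0 = 83/6, M_1 = -67/6, M_2 = 77/6, M_3 = -133/6.
On [6, 8], with S_2(t) = a_2 + b_2·(t - 6) + c_2·(t - 6)² + d_2·(t - 6)³: c_2 = M_2/2 = 77/12, d_2 = (M_3 - M_2)/(6h_2) = -35/12, b_2 = Δ_2 - h_2(2M_2 + M_3)/6 = 10/3.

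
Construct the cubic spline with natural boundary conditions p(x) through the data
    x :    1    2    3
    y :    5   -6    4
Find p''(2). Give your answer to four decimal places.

Put m_i = p'' at the i-th knot. Here h = (1, 1) and Δ = (-11, 10), so the interior equations h_(i-1)·m_(i-1) + 2(h_(i-1)+h_i)·m_i + h_i·m_(i+1) = 6(Δ_i − Δ_(i-1)) read
  1·m_0 + 4·m_1 + 1·m_2 = 6(Δ_1 - Δ_0) = 126
Natural end conditions: m_0 = m_2 = 0.
Hence m_0 = 0, m_1 = 63/2, m_2 = 0.

31.5000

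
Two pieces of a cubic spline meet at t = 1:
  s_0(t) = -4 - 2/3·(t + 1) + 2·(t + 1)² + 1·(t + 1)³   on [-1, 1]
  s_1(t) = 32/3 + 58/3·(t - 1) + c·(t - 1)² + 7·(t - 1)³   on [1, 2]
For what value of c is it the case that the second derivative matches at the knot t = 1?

s_0''(t) = 4 + 6·(t + 1), so s_0''(1) = 16. On the right, s_1''(1) = 2c, so c = 8.

8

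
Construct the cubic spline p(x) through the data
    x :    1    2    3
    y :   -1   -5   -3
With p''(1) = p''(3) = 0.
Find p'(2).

Put M_i = p'' at the i-th knot. Here h = (1, 1) and Δ = (-4, 2), so the interior equations h_(i-1)·M_(i-1) + 2(h_(i-1)+h_i)·M_i + h_i·M_(i+1) = 6(Δ_i − Δ_(i-1)) read
  1·M_0 + 4·M_1 + 1·M_2 = 6(Δ_1 - Δ_0) = 36
Natural end conditions: M_0 = M_2 = 0.
Hence M_0 = 0, M_1 = 9, M_2 = 0.
On [2, 3], p'(x) = b_1 + 2c_1·(x - 2) + 3d_1·(x - 2)² with b_1 = Δ_1 - h_1(2M_1 + M_2)/6 = -1, c_1 = M_1/2 = 9/2, d_1 = (M_2 - M_1)/(6h_1) = -3/2. So p'(2) = -1.

-1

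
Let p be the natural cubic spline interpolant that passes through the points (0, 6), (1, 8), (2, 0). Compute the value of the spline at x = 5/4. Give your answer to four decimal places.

With M_i denoting the second derivative at x_i, h_i = 1, 1, and Δ_i = (y_(i+1) − y_i)/h_i = 2, -8:
  1·M_0 + 4·M_1 + 1·M_2 = 6(Δ_1 - Δ_0) = -60
Natural end conditions: M_0 = M_2 = 0.
Solving the tridiagonal system: M_0 = 0, M_1 = -15, M_2 = 0.
On [1, 2], p(x) = 8 - 3·(x - 1) - 15/2·(x - 1)² + 5/2·(x - 1)³.
With (x - 1) = 1/4: p(5/4) = 873/128.

6.8203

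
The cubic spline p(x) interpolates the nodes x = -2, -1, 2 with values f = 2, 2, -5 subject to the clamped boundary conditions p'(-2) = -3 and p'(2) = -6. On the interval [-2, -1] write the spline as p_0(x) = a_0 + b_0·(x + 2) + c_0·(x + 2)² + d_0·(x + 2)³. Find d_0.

Put σ_i = p'' at the i-th knot. Here h = (1, 3) and Δ = (0, -7/3), so the interior equations h_(i-1)·σ_(i-1) + 2(h_(i-1)+h_i)·σ_i + h_i·σ_(i+1) = 6(Δ_i − Δ_(i-1)) read
  1·σ_0 + 8·σ_1 + 3·σ_2 = 6(Δ_1 - Δ_0) = -14
Clamped end conditions give two more equations: 2h_0·σ_0 + h_0·σ_1 = 6(Δ_0 - p'(-2)) = 18 and h_1·σ_1 + 2h_1·σ_2 = 6(p'(2) - Δ_1) = -22.
Solving: σ_0 = 10, σ_1 = -2, σ_2 = -8/3.
On [-2, -1], with p_0(x) = a_0 + b_0·(x + 2) + c_0·(x + 2)² + d_0·(x + 2)³: c_0 = σ_0/2 = 5, d_0 = (σ_1 - σ_0)/(6h_0) = -2, b_0 = Δ_0 - h_0(2σ_0 + σ_1)/6 = -3.

-2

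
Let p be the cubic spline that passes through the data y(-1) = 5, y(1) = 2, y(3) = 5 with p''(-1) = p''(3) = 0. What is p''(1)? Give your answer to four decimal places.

Write σ_i for p''(x_i). With h_i = 2, 2 and divided differences Δ_i = -3/2, 3/2, the continuity of p' gives the tridiagonal system
  2·σ_0 + 8·σ_1 + 2·σ_2 = 6(Δ_1 - Δ_0) = 18
Natural end conditions: σ_0 = σ_2 = 0.
Hence σ_0 = 0, σ_1 = 9/4, σ_2 = 0.

2.2500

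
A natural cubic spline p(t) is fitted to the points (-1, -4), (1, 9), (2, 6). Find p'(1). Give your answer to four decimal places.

0.1667

Write σ_i for p''(x_i). With h_i = 2, 1 and divided differences Δ_i = 13/2, -3, the continuity of p' gives the tridiagonal system
  2·σ_0 + 6·σ_1 + 1·σ_2 = 6(Δ_1 - Δ_0) = -57
Natural end conditions: σ_0 = σ_2 = 0.
Solving the tridiagonal system: σ_0 = 0, σ_1 = -19/2, σ_2 = 0.
On [1, 2], p'(t) = b_1 + 2c_1·(t - 1) + 3d_1·(t - 1)² with b_1 = Δ_1 - h_1(2σ_1 + σ_2)/6 = 1/6, c_1 = σ_1/2 = -19/4, d_1 = (σ_2 - σ_1)/(6h_1) = 19/12. So p'(1) = 1/6.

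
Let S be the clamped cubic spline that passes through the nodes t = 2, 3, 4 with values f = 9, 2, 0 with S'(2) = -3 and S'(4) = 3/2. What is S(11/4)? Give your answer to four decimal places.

3.8496

Write σ_i for S''(x_i). With h_i = 1, 1 and divided differences Δ_i = -7, -2, the continuity of S' gives the tridiagonal system
  1·σ_0 + 4·σ_1 + 1·σ_2 = 6(Δ_1 - Δ_0) = 30
Clamped end conditions give two more equations: 2h_0·σ_0 + h_0·σ_1 = 6(Δ_0 - S'(2)) = -24 and h_1·σ_1 + 2h_1·σ_2 = 6(S'(4) - Δ_1) = 21.
Solving: σ_0 = -69/4, σ_1 = 21/2, σ_2 = 21/4.
On [2, 3], S(t) = 9 - 3·(t - 2) - 69/8·(t - 2)² + 37/8·(t - 2)³.
With (t - 2) = 3/4: S(11/4) = 1971/512.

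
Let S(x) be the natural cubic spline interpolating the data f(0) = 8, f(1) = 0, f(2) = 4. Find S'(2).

Put m_i = S'' at the i-th knot. Here h = (1, 1) and Δ = (-8, 4), so the interior equations h_(i-1)·m_(i-1) + 2(h_(i-1)+h_i)·m_i + h_i·m_(i+1) = 6(Δ_i − Δ_(i-1)) read
  1·m_0 + 4·m_1 + 1·m_2 = 6(Δ_1 - Δ_0) = 72
Natural end conditions: m_0 = m_2 = 0.
Hence m_0 = 0, m_1 = 18, m_2 = 0.
On [1, 2], S'(x) = b_1 + 2c_1·(x - 1) + 3d_1·(x - 1)² with b_1 = Δ_1 - h_1(2m_1 + m_2)/6 = -2, c_1 = m_1/2 = 9, d_1 = (m_2 - m_1)/(6h_1) = -3. So S'(2) = 7.

7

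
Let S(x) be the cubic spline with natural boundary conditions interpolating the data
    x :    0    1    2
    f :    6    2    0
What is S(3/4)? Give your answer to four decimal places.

2.8359

With σ_i denoting the second derivative at x_i, h_i = 1, 1, and Δ_i = (y_(i+1) − y_i)/h_i = -4, -2:
  1·σ_0 + 4·σ_1 + 1·σ_2 = 6(Δ_1 - Δ_0) = 12
Natural end conditions: σ_0 = σ_2 = 0.
Solving: σ_0 = 0, σ_1 = 3, σ_2 = 0.
On [0, 1], S(x) = 6 - 9/2·x + 0·x² + 1/2·x³.
With x = 3/4: S(3/4) = 363/128.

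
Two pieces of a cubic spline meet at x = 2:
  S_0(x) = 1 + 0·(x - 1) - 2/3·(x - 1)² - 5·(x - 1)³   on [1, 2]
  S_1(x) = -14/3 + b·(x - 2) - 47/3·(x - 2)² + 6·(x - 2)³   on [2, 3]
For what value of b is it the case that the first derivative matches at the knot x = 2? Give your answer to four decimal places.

-16.3333

S_0'(x) = 0 - 4/3·(x - 1) - 15·(x - 1)², so S_0'(2) = -49/3. On the right, S_1'(2) = b, so b = -49/3.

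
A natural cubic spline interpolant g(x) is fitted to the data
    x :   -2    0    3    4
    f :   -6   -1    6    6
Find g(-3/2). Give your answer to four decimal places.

-4.8248

Let M_i = g''(x_i). Step sizes h_i = 2, 3, 1; slopes of the chords Δ_i = (y_(i+1) - y_i)/h_i = 5/2, 7/3, 0.
  2·M_0 + 10·M_1 + 3·M_2 = 6(Δ_1 - Δ_0) = -1
  3·M_1 + 8·M_2 + 1·M_3 = 6(Δ_2 - Δ_1) = -14
Natural end conditions: M_0 = M_3 = 0.
Hence M_0 = 0, M_1 = 34/71, M_2 = -137/71, M_3 = 0.
On [-2, 0], g(x) = -6 + 997/426·(x + 2) + 0·(x + 2)² + 17/426·(x + 2)³.
With (x + 2) = 1/2: g(-3/2) = -5481/1136.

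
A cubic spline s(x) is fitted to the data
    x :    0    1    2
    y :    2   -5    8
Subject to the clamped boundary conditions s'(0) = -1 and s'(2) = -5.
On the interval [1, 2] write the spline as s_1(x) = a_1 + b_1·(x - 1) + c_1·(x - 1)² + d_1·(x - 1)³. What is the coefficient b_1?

6

Put m_i = s'' at the i-th knot. Here h = (1, 1) and Δ = (-7, 13), so the interior equations h_(i-1)·m_(i-1) + 2(h_(i-1)+h_i)·m_i + h_i·m_(i+1) = 6(Δ_i − Δ_(i-1)) read
  1·m_0 + 4·m_1 + 1·m_2 = 6(Δ_1 - Δ_0) = 120
Clamped end conditions give two more equations: 2h_0·m_0 + h_0·m_1 = 6(Δ_0 - s'(0)) = -36 and h_1·m_1 + 2h_1·m_2 = 6(s'(2) - Δ_1) = -108.
Solving the tridiagonal system: m_0 = -50, m_1 = 64, m_2 = -86.
On [1, 2], with s_1(x) = a_1 + b_1·(x - 1) + c_1·(x - 1)² + d_1·(x - 1)³: c_1 = m_1/2 = 32, d_1 = (m_2 - m_1)/(6h_1) = -25, b_1 = Δ_1 - h_1(2m_1 + m_2)/6 = 6.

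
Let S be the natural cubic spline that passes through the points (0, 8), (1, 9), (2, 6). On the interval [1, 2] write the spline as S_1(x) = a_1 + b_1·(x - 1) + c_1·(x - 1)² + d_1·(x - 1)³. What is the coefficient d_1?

Put M_i = S'' at the i-th knot. Here h = (1, 1) and Δ = (1, -3), so the interior equations h_(i-1)·M_(i-1) + 2(h_(i-1)+h_i)·M_i + h_i·M_(i+1) = 6(Δ_i − Δ_(i-1)) read
  1·M_0 + 4·M_1 + 1·M_2 = 6(Δ_1 - Δ_0) = -24
Natural end conditions: M_0 = M_2 = 0.
Forward elimination and back-substitution give M_0 = 0, M_1 = -6, M_2 = 0.
On [1, 2], with S_1(x) = a_1 + b_1·(x - 1) + c_1·(x - 1)² + d_1·(x - 1)³: c_1 = M_1/2 = -3, d_1 = (M_2 - M_1)/(6h_1) = 1, b_1 = Δ_1 - h_1(2M_1 + M_2)/6 = -1.

1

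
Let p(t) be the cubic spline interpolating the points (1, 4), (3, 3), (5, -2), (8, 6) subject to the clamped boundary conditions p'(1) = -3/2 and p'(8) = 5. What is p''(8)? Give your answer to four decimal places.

Put M_i = p'' at the i-th knot. Here h = (2, 2, 3) and Δ = (-1/2, -5/2, 8/3), so the interior equations h_(i-1)·M_(i-1) + 2(h_(i-1)+h_i)·M_i + h_i·M_(i+1) = 6(Δ_i − Δ_(i-1)) read
  2·M_0 + 8·M_1 + 2·M_2 = 6(Δ_1 - Δ_0) = -12
  2·M_1 + 10·M_2 + 3·M_3 = 6(Δ_2 - Δ_1) = 31
Clamped end conditions give two more equations: 2h_0·M_0 + h_0·M_1 = 6(Δ_0 - p'(1)) = 6 and h_2·M_2 + 2h_2·M_3 = 6(p'(8) - Δ_2) = 14.
Hence M_0 = 114/37, M_1 = -117/37, M_2 = 132/37, M_3 = 61/111.

0.5495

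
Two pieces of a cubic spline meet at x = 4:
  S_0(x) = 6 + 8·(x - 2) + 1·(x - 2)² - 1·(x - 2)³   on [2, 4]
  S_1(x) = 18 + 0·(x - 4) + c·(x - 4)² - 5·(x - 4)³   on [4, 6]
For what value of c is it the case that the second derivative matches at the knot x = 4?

S_0''(x) = 2 - 6·(x - 2), so S_0''(4) = -10. On the right, S_1''(4) = 2c, so c = -5.

-5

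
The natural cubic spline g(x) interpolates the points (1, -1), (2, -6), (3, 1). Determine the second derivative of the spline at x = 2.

Let σ_i = g''(x_i). Step sizes h_i = 1, 1; slopes of the chords Δ_i = (y_(i+1) - y_i)/h_i = -5, 7.
  1·σ_0 + 4·σ_1 + 1·σ_2 = 6(Δ_1 - Δ_0) = 72
Natural end conditions: σ_0 = σ_2 = 0.
Solving the tridiagonal system: σ_0 = 0, σ_1 = 18, σ_2 = 0.

18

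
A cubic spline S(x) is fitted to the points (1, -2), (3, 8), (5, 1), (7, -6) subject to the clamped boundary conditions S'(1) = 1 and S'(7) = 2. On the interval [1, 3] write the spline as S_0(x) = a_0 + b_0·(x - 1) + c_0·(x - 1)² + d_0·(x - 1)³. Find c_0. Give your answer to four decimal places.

With σ_i denoting the second derivative at x_i, h_i = 2, 2, 2, and Δ_i = (y_(i+1) − y_i)/h_i = 5, -7/2, -7/2:
  2·σ_0 + 8·σ_1 + 2·σ_2 = 6(Δ_1 - Δ_0) = -51
  2·σ_1 + 8·σ_2 + 2·σ_3 = 6(Δ_2 - Δ_1) = 0
Clamped end conditions give two more equations: 2h_0·σ_0 + h_0·σ_1 = 6(Δ_0 - S'(1)) = 24 and h_2·σ_2 + 2h_2·σ_3 = 6(S'(7) - Δ_2) = 33.
Solving: σ_0 = 158/15, σ_1 = -136/15, σ_2 = 7/30, σ_3 = 122/15.
On [1, 3], with S_0(x) = a_0 + b_0·(x - 1) + c_0·(x - 1)² + d_0·(x - 1)³: c_0 = σ_0/2 = 79/15, d_0 = (σ_1 - σ_0)/(6h_0) = -49/30, b_0 = Δ_0 - h_0(2σ_0 + σ_1)/6 = 1.

5.2667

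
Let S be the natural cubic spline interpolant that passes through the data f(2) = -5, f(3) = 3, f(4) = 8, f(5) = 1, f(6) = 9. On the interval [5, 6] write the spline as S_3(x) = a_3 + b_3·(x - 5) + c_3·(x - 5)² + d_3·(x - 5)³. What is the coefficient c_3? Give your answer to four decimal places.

14.4643

Let M_i = S''(x_i). Step sizes h_i = 1, 1, 1, 1; slopes of the chords Δ_i = (y_(i+1) - y_i)/h_i = 8, 5, -7, 8.
  1·M_0 + 4·M_1 + 1·M_2 = 6(Δ_1 - Δ_0) = -18
  1·M_1 + 4·M_2 + 1·M_3 = 6(Δ_2 - Δ_1) = -72
  1·M_2 + 4·M_3 + 1·M_4 = 6(Δ_3 - Δ_2) = 90
Natural end conditions: M_0 = M_4 = 0.
Solving the tridiagonal system: M_0 = 0, M_1 = 27/14, M_2 = -180/7, M_3 = 405/14, M_4 = 0.
On [5, 6], with S_3(x) = a_3 + b_3·(x - 5) + c_3·(x - 5)² + d_3·(x - 5)³: c_3 = M_3/2 = 405/28, d_3 = (M_4 - M_3)/(6h_3) = -135/28, b_3 = Δ_3 - h_3(2M_3 + M_4)/6 = -23/14.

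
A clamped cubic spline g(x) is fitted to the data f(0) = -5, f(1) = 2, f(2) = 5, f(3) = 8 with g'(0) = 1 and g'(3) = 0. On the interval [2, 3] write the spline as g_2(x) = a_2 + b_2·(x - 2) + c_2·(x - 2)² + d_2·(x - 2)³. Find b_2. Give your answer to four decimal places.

2.8667

Put M_i = g'' at the i-th knot. Here h = (1, 1, 1) and Δ = (7, 3, 3), so the interior equations h_(i-1)·M_(i-1) + 2(h_(i-1)+h_i)·M_i + h_i·M_(i+1) = 6(Δ_i − Δ_(i-1)) read
  1·M_0 + 4·M_1 + 1·M_2 = 6(Δ_1 - Δ_0) = -24
  1·M_1 + 4·M_2 + 1·M_3 = 6(Δ_2 - Δ_1) = 0
Clamped end conditions give two more equations: 2h_0·M_0 + h_0·M_1 = 6(Δ_0 - g'(0)) = 36 and h_2·M_2 + 2h_2·M_3 = 6(g'(3) - Δ_2) = -18.
Hence M_0 = 374/15, M_1 = -208/15, M_2 = 98/15, M_3 = -184/15.
On [2, 3], with g_2(x) = a_2 + b_2·(x - 2) + c_2·(x - 2)² + d_2·(x - 2)³: c_2 = M_2/2 = 49/15, d_2 = (M_3 - M_2)/(6h_2) = -47/15, b_2 = Δ_2 - h_2(2M_2 + M_3)/6 = 43/15.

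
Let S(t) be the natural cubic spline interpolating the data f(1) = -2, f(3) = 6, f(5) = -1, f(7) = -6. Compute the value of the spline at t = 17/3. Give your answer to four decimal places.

Let M_i = S''(x_i). Step sizes h_i = 2, 2, 2; slopes of the chords Δ_i = (y_(i+1) - y_i)/h_i = 4, -7/2, -5/2.
  2·M_0 + 8·M_1 + 2·M_2 = 6(Δ_1 - Δ_0) = -45
  2·M_1 + 8·M_2 + 2·M_3 = 6(Δ_2 - Δ_1) = 6
Natural end conditions: M_0 = M_3 = 0.
Solving: M_0 = 0, M_1 = -31/5, M_2 = 23/10, M_3 = 0.
On [5, 7], S(t) = -1 - 121/30·(t - 5) + 23/20·(t - 5)² - 23/120·(t - 5)³.
With (t - 5) = 2/3: S(17/3) = -262/81.

-3.2346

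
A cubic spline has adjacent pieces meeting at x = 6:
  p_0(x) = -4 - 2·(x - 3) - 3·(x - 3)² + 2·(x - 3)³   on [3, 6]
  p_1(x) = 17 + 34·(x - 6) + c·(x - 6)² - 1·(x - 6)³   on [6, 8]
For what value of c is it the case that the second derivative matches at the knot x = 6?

15

p_0''(x) = -6 + 12·(x - 3), so p_0''(6) = 30. On the right, p_1''(6) = 2c, so c = 15.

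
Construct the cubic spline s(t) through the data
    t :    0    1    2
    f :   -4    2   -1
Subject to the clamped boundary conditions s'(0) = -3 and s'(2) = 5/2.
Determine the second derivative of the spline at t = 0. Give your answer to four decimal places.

43.2500

Put M_i = s'' at the i-th knot. Here h = (1, 1) and Δ = (6, -3), so the interior equations h_(i-1)·M_(i-1) + 2(h_(i-1)+h_i)·M_i + h_i·M_(i+1) = 6(Δ_i − Δ_(i-1)) read
  1·M_0 + 4·M_1 + 1·M_2 = 6(Δ_1 - Δ_0) = -54
Clamped end conditions give two more equations: 2h_0·M_0 + h_0·M_1 = 6(Δ_0 - s'(0)) = 54 and h_1·M_1 + 2h_1·M_2 = 6(s'(2) - Δ_1) = 33.
Solving: M_0 = 173/4, M_1 = -65/2, M_2 = 131/4.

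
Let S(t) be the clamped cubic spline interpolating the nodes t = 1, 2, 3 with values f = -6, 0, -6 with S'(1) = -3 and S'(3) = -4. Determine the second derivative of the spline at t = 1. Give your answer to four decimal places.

44.5000

Put σ_i = S'' at the i-th knot. Here h = (1, 1) and Δ = (6, -6), so the interior equations h_(i-1)·σ_(i-1) + 2(h_(i-1)+h_i)·σ_i + h_i·σ_(i+1) = 6(Δ_i − Δ_(i-1)) read
  1·σ_0 + 4·σ_1 + 1·σ_2 = 6(Δ_1 - Δ_0) = -72
Clamped end conditions give two more equations: 2h_0·σ_0 + h_0·σ_1 = 6(Δ_0 - S'(1)) = 54 and h_1·σ_1 + 2h_1·σ_2 = 6(S'(3) - Δ_1) = 12.
Solving: σ_0 = 89/2, σ_1 = -35, σ_2 = 47/2.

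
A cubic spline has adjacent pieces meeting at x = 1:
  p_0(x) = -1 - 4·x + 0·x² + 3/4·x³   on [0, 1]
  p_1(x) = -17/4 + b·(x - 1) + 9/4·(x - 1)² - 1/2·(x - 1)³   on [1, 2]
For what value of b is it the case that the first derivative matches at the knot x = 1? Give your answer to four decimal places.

p_0'(x) = -4 + 0·x + 9/4·x², so p_0'(1) = -7/4. On the right, p_1'(1) = b, so b = -7/4.

-1.7500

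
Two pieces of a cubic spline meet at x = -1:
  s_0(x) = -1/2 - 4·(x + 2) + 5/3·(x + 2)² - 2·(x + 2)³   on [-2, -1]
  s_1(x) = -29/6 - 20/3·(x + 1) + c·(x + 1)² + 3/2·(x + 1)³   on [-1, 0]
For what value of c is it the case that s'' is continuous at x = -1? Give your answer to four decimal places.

-4.3333

s_0''(x) = 10/3 - 12·(x + 2), so s_0''(-1) = -26/3. On the right, s_1''(-1) = 2c, so c = -13/3.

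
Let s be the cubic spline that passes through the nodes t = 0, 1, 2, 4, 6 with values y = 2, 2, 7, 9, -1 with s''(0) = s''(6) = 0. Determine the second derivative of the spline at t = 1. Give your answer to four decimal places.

8.5714

Put M_i = s'' at the i-th knot. Here h = (1, 1, 2, 2) and Δ = (0, 5, 1, -5), so the interior equations h_(i-1)·M_(i-1) + 2(h_(i-1)+h_i)·M_i + h_i·M_(i+1) = 6(Δ_i − Δ_(i-1)) read
  1·M_0 + 4·M_1 + 1·M_2 = 6(Δ_1 - Δ_0) = 30
  1·M_1 + 6·M_2 + 2·M_3 = 6(Δ_2 - Δ_1) = -24
  2·M_2 + 8·M_3 + 2·M_4 = 6(Δ_3 - Δ_2) = -36
Natural end conditions: M_0 = M_4 = 0.
Hence M_0 = 0, M_1 = 60/7, M_2 = -30/7, M_3 = -24/7, M_4 = 0.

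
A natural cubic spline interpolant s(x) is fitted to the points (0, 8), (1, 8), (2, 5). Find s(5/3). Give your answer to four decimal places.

6.2222

Put M_i = s'' at the i-th knot. Here h = (1, 1) and Δ = (0, -3), so the interior equations h_(i-1)·M_(i-1) + 2(h_(i-1)+h_i)·M_i + h_i·M_(i+1) = 6(Δ_i − Δ_(i-1)) read
  1·M_0 + 4·M_1 + 1·M_2 = 6(Δ_1 - Δ_0) = -18
Natural end conditions: M_0 = M_2 = 0.
Hence M_0 = 0, M_1 = -9/2, M_2 = 0.
On [1, 2], s(x) = 8 - 3/2·(x - 1) - 9/4·(x - 1)² + 3/4·(x - 1)³.
With (x - 1) = 2/3: s(5/3) = 56/9.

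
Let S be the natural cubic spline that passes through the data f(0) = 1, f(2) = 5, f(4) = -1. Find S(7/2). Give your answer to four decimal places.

With m_i denoting the second derivative at x_i, h_i = 2, 2, and Δ_i = (y_(i+1) − y_i)/h_i = 2, -3:
  2·m_0 + 8·m_1 + 2·m_2 = 6(Δ_1 - Δ_0) = -30
Natural end conditions: m_0 = m_2 = 0.
Solving: m_0 = 0, m_1 = -15/4, m_2 = 0.
On [2, 4], S(t) = 5 - 1/2·(t - 2) - 15/8·(t - 2)² + 5/16·(t - 2)³.
With (t - 2) = 3/2: S(7/2) = 139/128.

1.0859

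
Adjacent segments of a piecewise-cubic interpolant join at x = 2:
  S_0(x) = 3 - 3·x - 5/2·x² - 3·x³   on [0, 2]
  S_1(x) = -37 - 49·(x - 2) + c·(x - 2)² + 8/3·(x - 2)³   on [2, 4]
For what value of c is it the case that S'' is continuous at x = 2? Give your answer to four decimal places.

S_0''(x) = -5 - 18·x, so S_0''(2) = -41. On the right, S_1''(2) = 2c, so c = -41/2.

-20.5000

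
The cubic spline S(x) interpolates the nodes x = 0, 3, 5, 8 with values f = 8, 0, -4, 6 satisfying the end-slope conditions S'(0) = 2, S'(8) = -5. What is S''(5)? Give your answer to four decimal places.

Let m_i = S''(x_i). Step sizes h_i = 3, 2, 3; slopes of the chords Δ_i = (y_(i+1) - y_i)/h_i = -8/3, -2, 10/3.
  3·m_0 + 10·m_1 + 2·m_2 = 6(Δ_1 - Δ_0) = 4
  2·m_1 + 10·m_2 + 3·m_3 = 6(Δ_2 - Δ_1) = 32
Clamped end conditions give two more equations: 2h_0·m_0 + h_0·m_1 = 6(Δ_0 - S'(0)) = -28 and h_2·m_2 + 2h_2·m_3 = 6(S'(8) - Δ_2) = -50.
Hence m_0 = -104/21, m_1 = 4/7, m_2 = 46/7, m_3 = -244/21.

6.5714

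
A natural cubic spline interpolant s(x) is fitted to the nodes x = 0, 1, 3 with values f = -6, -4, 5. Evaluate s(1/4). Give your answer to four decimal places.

-5.5977

Write M_i for s''(x_i). With h_i = 1, 2 and divided differences Δ_i = 2, 9/2, the continuity of s' gives the tridiagonal system
  1·M_0 + 6·M_1 + 2·M_2 = 6(Δ_1 - Δ_0) = 15
Natural end conditions: M_0 = M_2 = 0.
Hence M_0 = 0, M_1 = 5/2, M_2 = 0.
On [0, 1], s(x) = -6 + 19/12·x + 0·x² + 5/12·x³.
With x = 1/4: s(1/4) = -1433/256.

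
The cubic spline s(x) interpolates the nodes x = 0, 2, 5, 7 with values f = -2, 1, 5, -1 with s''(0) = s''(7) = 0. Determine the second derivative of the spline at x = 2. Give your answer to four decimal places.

Let M_i = s''(x_i). Step sizes h_i = 2, 3, 2; slopes of the chords Δ_i = (y_(i+1) - y_i)/h_i = 3/2, 4/3, -3.
  2·M_0 + 10·M_1 + 3·M_2 = 6(Δ_1 - Δ_0) = -1
  3·M_1 + 10·M_2 + 2·M_3 = 6(Δ_2 - Δ_1) = -26
Natural end conditions: M_0 = M_3 = 0.
Hence M_0 = 0, M_1 = 68/91, M_2 = -257/91, M_3 = 0.

0.7473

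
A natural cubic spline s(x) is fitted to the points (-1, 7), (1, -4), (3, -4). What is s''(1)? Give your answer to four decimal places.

4.1250

Put M_i = s'' at the i-th knot. Here h = (2, 2) and Δ = (-11/2, 0), so the interior equations h_(i-1)·M_(i-1) + 2(h_(i-1)+h_i)·M_i + h_i·M_(i+1) = 6(Δ_i − Δ_(i-1)) read
  2·M_0 + 8·M_1 + 2·M_2 = 6(Δ_1 - Δ_0) = 33
Natural end conditions: M_0 = M_2 = 0.
Solving: M_0 = 0, M_1 = 33/8, M_2 = 0.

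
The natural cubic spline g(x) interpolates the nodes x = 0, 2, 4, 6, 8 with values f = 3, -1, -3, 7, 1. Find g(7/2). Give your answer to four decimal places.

With m_i denoting the second derivative at x_i, h_i = 2, 2, 2, 2, and Δ_i = (y_(i+1) − y_i)/h_i = -2, -1, 5, -3:
  2·m_0 + 8·m_1 + 2·m_2 = 6(Δ_1 - Δ_0) = 6
  2·m_1 + 8·m_2 + 2·m_3 = 6(Δ_2 - Δ_1) = 36
  2·m_2 + 8·m_3 + 2·m_4 = 6(Δ_3 - Δ_2) = -48
Natural end conditions: m_0 = m_4 = 0.
Forward elimination and back-substitution give m_0 = 0, m_1 = -51/56, m_2 = 93/14, m_3 = -429/56, m_4 = 0.
On [2, 4], g(x) = -1 - 73/28·(x - 2) - 51/112·(x - 2)² + 141/224·(x - 2)³.
With (x - 2) = 3/2: g(7/2) = -6829/1792.

-3.8108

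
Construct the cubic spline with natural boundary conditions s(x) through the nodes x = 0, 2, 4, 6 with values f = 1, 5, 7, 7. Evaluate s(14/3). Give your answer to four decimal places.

Put M_i = s'' at the i-th knot. Here h = (2, 2, 2) and Δ = (2, 1, 0), so the interior equations h_(i-1)·M_(i-1) + 2(h_(i-1)+h_i)·M_i + h_i·M_(i+1) = 6(Δ_i − Δ_(i-1)) read
  2·M_0 + 8·M_1 + 2·M_2 = 6(Δ_1 - Δ_0) = -6
  2·M_1 + 8·M_2 + 2·M_3 = 6(Δ_2 - Δ_1) = -6
Natural end conditions: M_0 = M_3 = 0.
Solving the tridiagonal system: M_0 = 0, M_1 = -3/5, M_2 = -3/5, M_3 = 0.
On [4, 6], s(x) = 7 + 2/5·(x - 4) - 3/10·(x - 4)² + 1/20·(x - 4)³.
With (x - 4) = 2/3: s(14/3) = 193/27.

7.1481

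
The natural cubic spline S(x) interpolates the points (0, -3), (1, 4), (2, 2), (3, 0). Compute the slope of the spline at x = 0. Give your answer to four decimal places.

With σ_i denoting the second derivative at x_i, h_i = 1, 1, 1, and Δ_i = (y_(i+1) − y_i)/h_i = 7, -2, -2:
  1·σ_0 + 4·σ_1 + 1·σ_2 = 6(Δ_1 - Δ_0) = -54
  1·σ_1 + 4·σ_2 + 1·σ_3 = 6(Δ_2 - Δ_1) = 0
Natural end conditions: σ_0 = σ_3 = 0.
Forward elimination and back-substitution give σ_0 = 0, σ_1 = -72/5, σ_2 = 18/5, σ_3 = 0.
On [0, 1], S'(x) = b_0 + 2c_0·x + 3d_0·x² with b_0 = Δ_0 - h_0(2σ_0 + σ_1)/6 = 47/5, c_0 = σ_0/2 = 0, d_0 = (σ_1 - σ_0)/(6h_0) = -12/5. So S'(0) = 47/5.

9.4000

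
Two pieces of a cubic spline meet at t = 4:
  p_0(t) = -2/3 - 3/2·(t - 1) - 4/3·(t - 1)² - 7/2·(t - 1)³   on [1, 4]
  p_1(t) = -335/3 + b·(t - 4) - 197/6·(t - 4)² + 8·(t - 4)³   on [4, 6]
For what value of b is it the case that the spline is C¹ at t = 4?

p_0'(t) = -3/2 - 8/3·(t - 1) - 21/2·(t - 1)², so p_0'(4) = -104. On the right, p_1'(4) = b, so b = -104.

-104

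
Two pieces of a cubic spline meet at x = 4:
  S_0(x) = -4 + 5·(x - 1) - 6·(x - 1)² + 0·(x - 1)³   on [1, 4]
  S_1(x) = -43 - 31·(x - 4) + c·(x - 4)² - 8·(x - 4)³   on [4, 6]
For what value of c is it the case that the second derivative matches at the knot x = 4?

S_0''(x) = -12 + 0·(x - 1), so S_0''(4) = -12. On the right, S_1''(4) = 2c, so c = -6.

-6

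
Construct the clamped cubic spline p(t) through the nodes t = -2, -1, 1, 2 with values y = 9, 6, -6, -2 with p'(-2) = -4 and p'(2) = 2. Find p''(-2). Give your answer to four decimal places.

7.7143

Put m_i = p'' at the i-th knot. Here h = (1, 2, 1) and Δ = (-3, -6, 4), so the interior equations h_(i-1)·m_(i-1) + 2(h_(i-1)+h_i)·m_i + h_i·m_(i+1) = 6(Δ_i − Δ_(i-1)) read
  1·m_0 + 6·m_1 + 2·m_2 = 6(Δ_1 - Δ_0) = -18
  2·m_1 + 6·m_2 + 1·m_3 = 6(Δ_2 - Δ_1) = 60
Clamped end conditions give two more equations: 2h_0·m_0 + h_0·m_1 = 6(Δ_0 - p'(-2)) = 6 and h_2·m_2 + 2h_2·m_3 = 6(p'(2) - Δ_2) = -12.
Hence m_0 = 54/7, m_1 = -66/7, m_2 = 108/7, m_3 = -96/7.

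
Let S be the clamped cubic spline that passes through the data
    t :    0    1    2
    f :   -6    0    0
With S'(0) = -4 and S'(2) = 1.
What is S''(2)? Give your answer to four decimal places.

14.5000

Put M_i = S'' at the i-th knot. Here h = (1, 1) and Δ = (6, 0), so the interior equations h_(i-1)·M_(i-1) + 2(h_(i-1)+h_i)·M_i + h_i·M_(i+1) = 6(Δ_i − Δ_(i-1)) read
  1·M_0 + 4·M_1 + 1·M_2 = 6(Δ_1 - Δ_0) = -36
Clamped end conditions give two more equations: 2h_0·M_0 + h_0·M_1 = 6(Δ_0 - S'(0)) = 60 and h_1·M_1 + 2h_1·M_2 = 6(S'(2) - Δ_1) = 6.
Solving the tridiagonal system: M_0 = 83/2, M_1 = -23, M_2 = 29/2.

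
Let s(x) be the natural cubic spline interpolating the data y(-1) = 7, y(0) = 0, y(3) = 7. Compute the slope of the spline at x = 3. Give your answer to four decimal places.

5.8333

Write M_i for s''(x_i). With h_i = 1, 3 and divided differences Δ_i = -7, 7/3, the continuity of s' gives the tridiagonal system
  1·M_0 + 8·M_1 + 3·M_2 = 6(Δ_1 - Δ_0) = 56
Natural end conditions: M_0 = M_2 = 0.
Solving: M_0 = 0, M_1 = 7, M_2 = 0.
On [0, 3], s'(x) = b_1 + 2c_1·x + 3d_1·x² with b_1 = Δ_1 - h_1(2M_1 + M_2)/6 = -14/3, c_1 = M_1/2 = 7/2, d_1 = (M_2 - M_1)/(6h_1) = -7/18. So s'(3) = 35/6.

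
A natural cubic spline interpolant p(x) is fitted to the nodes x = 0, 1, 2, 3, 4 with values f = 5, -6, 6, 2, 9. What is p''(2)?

Write σ_i for p''(x_i). With h_i = 1, 1, 1, 1 and divided differences Δ_i = -11, 12, -4, 7, the continuity of p' gives the tridiagonal system
  1·σ_0 + 4·σ_1 + 1·σ_2 = 6(Δ_1 - Δ_0) = 138
  1·σ_1 + 4·σ_2 + 1·σ_3 = 6(Δ_2 - Δ_1) = -96
  1·σ_2 + 4·σ_3 + 1·σ_4 = 6(Δ_3 - Δ_2) = 66
Natural end conditions: σ_0 = σ_4 = 0.
Solving the tridiagonal system: σ_0 = 0, σ_1 = 45, σ_2 = -42, σ_3 = 27, σ_4 = 0.

-42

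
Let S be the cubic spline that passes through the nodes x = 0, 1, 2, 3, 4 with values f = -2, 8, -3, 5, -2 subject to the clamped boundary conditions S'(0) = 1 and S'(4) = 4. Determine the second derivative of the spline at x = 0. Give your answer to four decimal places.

With M_i denoting the second derivative at x_i, h_i = 1, 1, 1, 1, and Δ_i = (y_(i+1) − y_i)/h_i = 10, -11, 8, -7:
  1·M_0 + 4·M_1 + 1·M_2 = 6(Δ_1 - Δ_0) = -126
  1·M_1 + 4·M_2 + 1·M_3 = 6(Δ_2 - Δ_1) = 114
  1·M_2 + 4·M_3 + 1·M_4 = 6(Δ_3 - Δ_2) = -90
Clamped end conditions give two more equations: 2h_0·M_0 + h_0·M_1 = 6(Δ_0 - S'(0)) = 54 and h_3·M_3 + 2h_3·M_4 = 6(S'(4) - Δ_3) = 66.
Forward elimination and back-substitution give M_0 = 1593/28, M_1 = -837/14, M_2 = 225/4, M_3 = -717/14, M_4 = 1641/28.

56.8929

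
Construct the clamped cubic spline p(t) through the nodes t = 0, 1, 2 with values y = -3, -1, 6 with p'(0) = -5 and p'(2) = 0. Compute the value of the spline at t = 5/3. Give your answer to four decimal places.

4.7778

With m_i denoting the second derivative at x_i, h_i = 1, 1, and Δ_i = (y_(i+1) − y_i)/h_i = 2, 7:
  1·m_0 + 4·m_1 + 1·m_2 = 6(Δ_1 - Δ_0) = 30
Clamped end conditions give two more equations: 2h_0·m_0 + h_0·m_1 = 6(Δ_0 - p'(0)) = 42 and h_1·m_1 + 2h_1·m_2 = 6(p'(2) - Δ_1) = -42.
Forward elimination and back-substitution give m_0 = 16, m_1 = 10, m_2 = -26.
On [1, 2], p(t) = -1 + 8·(t - 1) + 5·(t - 1)² - 6·(t - 1)³.
With (t - 1) = 2/3: p(5/3) = 43/9.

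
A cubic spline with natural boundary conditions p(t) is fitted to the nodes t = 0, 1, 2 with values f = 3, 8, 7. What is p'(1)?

2

Write m_i for p''(x_i). With h_i = 1, 1 and divided differences Δ_i = 5, -1, the continuity of p' gives the tridiagonal system
  1·m_0 + 4·m_1 + 1·m_2 = 6(Δ_1 - Δ_0) = -36
Natural end conditions: m_0 = m_2 = 0.
Solving the tridiagonal system: m_0 = 0, m_1 = -9, m_2 = 0.
On [1, 2], p'(t) = b_1 + 2c_1·(t - 1) + 3d_1·(t - 1)² with b_1 = Δ_1 - h_1(2m_1 + m_2)/6 = 2, c_1 = m_1/2 = -9/2, d_1 = (m_2 - m_1)/(6h_1) = 3/2. So p'(1) = 2.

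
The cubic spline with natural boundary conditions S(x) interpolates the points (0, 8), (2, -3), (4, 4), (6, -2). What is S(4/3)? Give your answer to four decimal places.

Put M_i = S'' at the i-th knot. Here h = (2, 2, 2) and Δ = (-11/2, 7/2, -3), so the interior equations h_(i-1)·M_(i-1) + 2(h_(i-1)+h_i)·M_i + h_i·M_(i+1) = 6(Δ_i − Δ_(i-1)) read
  2·M_0 + 8·M_1 + 2·M_2 = 6(Δ_1 - Δ_0) = 54
  2·M_1 + 8·M_2 + 2·M_3 = 6(Δ_2 - Δ_1) = -39
Natural end conditions: M_0 = M_3 = 0.
Solving the tridiagonal system: M_0 = 0, M_1 = 17/2, M_2 = -7, M_3 = 0.
On [0, 2], S(x) = 8 - 25/3·x + 0·x² + 17/24·x³.
With x = 4/3: S(4/3) = -116/81.

-1.4321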